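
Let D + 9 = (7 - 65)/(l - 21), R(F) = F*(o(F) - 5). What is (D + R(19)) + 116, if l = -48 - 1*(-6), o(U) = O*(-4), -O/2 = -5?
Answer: -47066/63 ≈ -747.08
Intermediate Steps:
O = 10 (O = -2*(-5) = 10)
o(U) = -40 (o(U) = 10*(-4) = -40)
R(F) = -45*F (R(F) = F*(-40 - 5) = F*(-45) = -45*F)
l = -42 (l = -48 + 6 = -42)
D = -509/63 (D = -9 + (7 - 65)/(-42 - 21) = -9 - 58/(-63) = -9 - 58*(-1/63) = -9 + 58/63 = -509/63 ≈ -8.0794)
(D + R(19)) + 116 = (-509/63 - 45*19) + 116 = (-509/63 - 855) + 116 = -54374/63 + 116 = -47066/63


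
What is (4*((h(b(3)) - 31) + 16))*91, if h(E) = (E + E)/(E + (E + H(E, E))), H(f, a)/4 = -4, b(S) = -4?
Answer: -16016/3 ≈ -5338.7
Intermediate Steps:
H(f, a) = -16 (H(f, a) = 4*(-4) = -16)
h(E) = 2*E/(-16 + 2*E) (h(E) = (E + E)/(E + (E - 16)) = (2*E)/(E + (-16 + E)) = (2*E)/(-16 + 2*E) = 2*E/(-16 + 2*E))
(4*((h(b(3)) - 31) + 16))*91 = (4*((-4/(-8 - 4) - 31) + 16))*91 = (4*((-4/(-12) - 31) + 16))*91 = (4*((-4*(-1/12) - 31) + 16))*91 = (4*((⅓ - 31) + 16))*91 = (4*(-92/3 + 16))*91 = (4*(-44/3))*91 = -176/3*91 = -16016/3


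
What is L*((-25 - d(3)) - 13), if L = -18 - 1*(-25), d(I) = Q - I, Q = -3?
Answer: -224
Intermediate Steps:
d(I) = -3 - I
L = 7 (L = -18 + 25 = 7)
L*((-25 - d(3)) - 13) = 7*((-25 - (-3 - 1*3)) - 13) = 7*((-25 - (-3 - 3)) - 13) = 7*((-25 - 1*(-6)) - 13) = 7*((-25 + 6) - 13) = 7*(-19 - 13) = 7*(-32) = -224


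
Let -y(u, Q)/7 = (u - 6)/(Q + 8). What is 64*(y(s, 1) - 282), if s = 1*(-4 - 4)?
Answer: -156160/9 ≈ -17351.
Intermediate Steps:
s = -8 (s = 1*(-8) = -8)
y(u, Q) = -7*(-6 + u)/(8 + Q) (y(u, Q) = -7*(u - 6)/(Q + 8) = -7*(-6 + u)/(8 + Q))
64*(y(s, 1) - 282) = 64*(7*(6 - 1*(-8))/(8 + 1) - 282) = 64*(7*(6 + 8)/9 - 282) = 64*(7*(1/9)*14 - 282) = 64*(98/9 - 282) = 64*(-2440/9) = -156160/9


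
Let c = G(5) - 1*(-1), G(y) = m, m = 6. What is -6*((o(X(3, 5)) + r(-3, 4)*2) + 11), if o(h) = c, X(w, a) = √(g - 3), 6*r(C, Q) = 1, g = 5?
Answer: -110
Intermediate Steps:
r(C, Q) = ⅙ (r(C, Q) = (⅙)*1 = ⅙)
X(w, a) = √2 (X(w, a) = √(5 - 3) = √2)
G(y) = 6
c = 7 (c = 6 - 1*(-1) = 6 + 1 = 7)
o(h) = 7
-6*((o(X(3, 5)) + r(-3, 4)*2) + 11) = -6*((7 + (⅙)*2) + 11) = -6*((7 + ⅓) + 11) = -6*(22/3 + 11) = -6*55/3 = -110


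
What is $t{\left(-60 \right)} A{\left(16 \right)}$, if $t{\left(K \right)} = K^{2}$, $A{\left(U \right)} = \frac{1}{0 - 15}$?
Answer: $-240$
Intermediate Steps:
$A{\left(U \right)} = - \frac{1}{15}$ ($A{\left(U \right)} = \frac{1}{-15} = - \frac{1}{15}$)
$t{\left(-60 \right)} A{\left(16 \right)} = \left(-60\right)^{2} \left(- \frac{1}{15}\right) = 3600 \left(- \frac{1}{15}\right) = -240$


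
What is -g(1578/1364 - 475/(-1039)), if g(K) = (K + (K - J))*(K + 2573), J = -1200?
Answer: -777731984890131375/251055562802 ≈ -3.0978e+6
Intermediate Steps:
g(K) = (1200 + 2*K)*(2573 + K) (g(K) = (K + (K - 1*(-1200)))*(K + 2573) = (K + (K + 1200))*(2573 + K) = (K + (1200 + K))*(2573 + K) = (1200 + 2*K)*(2573 + K))
-g(1578/1364 - 475/(-1039)) = -(3087600 + 2*(1578/1364 - 475/(-1039))² + 6346*(1578/1364 - 475/(-1039))) = -(3087600 + 2*(1578*(1/1364) - 475*(-1/1039))² + 6346*(1578*(1/1364) - 475*(-1/1039))) = -(3087600 + 2*(789/682 + 475/1039)² + 6346*(789/682 + 475/1039)) = -(3087600 + 2*(1143721/708598)² + 6346*(1143721/708598)) = -(3087600 + 2*(1308097725841/502111125604) + 3629026733/354299) = -(3087600 + 1308097725841/251055562802 + 3629026733/354299) = -1*777731984890131375/251055562802 = -777731984890131375/251055562802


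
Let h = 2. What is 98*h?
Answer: 196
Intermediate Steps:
98*h = 98*2 = 196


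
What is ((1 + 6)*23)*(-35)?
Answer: -5635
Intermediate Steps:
((1 + 6)*23)*(-35) = (7*23)*(-35) = 161*(-35) = -5635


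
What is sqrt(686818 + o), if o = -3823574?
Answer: 2*I*sqrt(784189) ≈ 1771.1*I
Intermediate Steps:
sqrt(686818 + o) = sqrt(686818 - 3823574) = sqrt(-3136756) = 2*I*sqrt(784189)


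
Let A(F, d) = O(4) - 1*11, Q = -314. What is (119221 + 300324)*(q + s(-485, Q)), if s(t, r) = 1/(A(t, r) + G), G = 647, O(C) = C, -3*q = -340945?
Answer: 18309346814927/384 ≈ 4.7681e+10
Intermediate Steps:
q = 340945/3 (q = -1/3*(-340945) = 340945/3 ≈ 1.1365e+5)
A(F, d) = -7 (A(F, d) = 4 - 1*11 = 4 - 11 = -7)
s(t, r) = 1/640 (s(t, r) = 1/(-7 + 647) = 1/640)
(119221 + 300324)*(q + s(-485, Q)) = (119221 + 300324)*(340945/3 + 1/640) = 419545*(218204803/1920) = 18309346814927/384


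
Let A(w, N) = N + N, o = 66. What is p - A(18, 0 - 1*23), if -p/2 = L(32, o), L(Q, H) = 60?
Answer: -74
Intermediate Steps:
A(w, N) = 2*N
p = -120 (p = -2*60 = -120)
p - A(18, 0 - 1*23) = -120 - 2*(0 - 1*23) = -120 - 2*(0 - 23) = -120 - 2*(-23) = -120 - 1*(-46) = -120 + 46 = -74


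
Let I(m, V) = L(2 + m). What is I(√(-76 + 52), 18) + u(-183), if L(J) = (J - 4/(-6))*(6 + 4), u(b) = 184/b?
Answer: 4696/183 + 20*I*√6 ≈ 25.661 + 48.99*I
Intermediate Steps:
L(J) = 20/3 + 10*J (L(J) = (J - 4*(-⅙))*10 = (J + ⅔)*10 = (⅔ + J)*10 = 20/3 + 10*J)
I(m, V) = 80/3 + 10*m (I(m, V) = 20/3 + 10*(2 + m) = 20/3 + (20 + 10*m) = 80/3 + 10*m)
I(√(-76 + 52), 18) + u(-183) = (80/3 + 10*√(-76 + 52)) + 184/(-183) = (80/3 + 10*√(-24)) + 184*(-1/183) = (80/3 + 10*(2*I*√6)) - 184/183 = (80/3 + 20*I*√6) - 184/183 = 4696/183 + 20*I*√6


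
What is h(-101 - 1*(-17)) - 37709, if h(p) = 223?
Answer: -37486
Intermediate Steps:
h(-101 - 1*(-17)) - 37709 = 223 - 37709 = -37486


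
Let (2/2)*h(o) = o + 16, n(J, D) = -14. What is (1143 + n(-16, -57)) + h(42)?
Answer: 1187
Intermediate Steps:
h(o) = 16 + o (h(o) = o + 16 = 16 + o)
(1143 + n(-16, -57)) + h(42) = (1143 - 14) + (16 + 42) = 1129 + 58 = 1187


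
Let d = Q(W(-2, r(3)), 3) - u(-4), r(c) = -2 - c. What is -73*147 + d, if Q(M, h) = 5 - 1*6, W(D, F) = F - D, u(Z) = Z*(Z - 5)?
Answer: -10768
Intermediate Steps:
u(Z) = Z*(-5 + Z)
Q(M, h) = -1 (Q(M, h) = 5 - 6 = -1)
d = -37 (d = -1 - (-4)*(-5 - 4) = -1 - (-4)*(-9) = -1 - 1*36 = -1 - 36 = -37)
-73*147 + d = -73*147 - 37 = -10731 - 37 = -10768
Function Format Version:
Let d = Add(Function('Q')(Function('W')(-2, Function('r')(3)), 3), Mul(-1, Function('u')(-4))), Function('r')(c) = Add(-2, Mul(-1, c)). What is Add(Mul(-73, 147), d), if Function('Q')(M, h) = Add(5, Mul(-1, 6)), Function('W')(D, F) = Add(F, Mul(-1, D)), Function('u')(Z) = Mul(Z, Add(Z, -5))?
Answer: -10768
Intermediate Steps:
Function('u')(Z) = Mul(Z, Add(-5, Z))
Function('Q')(M, h) = -1 (Function('Q')(M, h) = Add(5, -6) = -1)
d = -37 (d = Add(-1, Mul(-1, Mul(-4, Add(-5, -4)))) = Add(-1, Mul(-1, Mul(-4, -9))) = Add(-1, Mul(-1, 36)) = Add(-1, -36) = -37)
Add(Mul(-73, 147), d) = Add(Mul(-73, 147), -37) = Add(-10731, -37) = -10768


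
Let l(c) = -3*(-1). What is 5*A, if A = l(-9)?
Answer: 15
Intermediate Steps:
l(c) = 3
A = 3
5*A = 5*3 = 15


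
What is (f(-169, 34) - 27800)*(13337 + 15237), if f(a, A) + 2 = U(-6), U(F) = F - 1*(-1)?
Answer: -794557218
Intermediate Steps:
U(F) = 1 + F (U(F) = F + 1 = 1 + F)
f(a, A) = -7 (f(a, A) = -2 + (1 - 6) = -2 - 5 = -7)
(f(-169, 34) - 27800)*(13337 + 15237) = (-7 - 27800)*(13337 + 15237) = -27807*28574 = -794557218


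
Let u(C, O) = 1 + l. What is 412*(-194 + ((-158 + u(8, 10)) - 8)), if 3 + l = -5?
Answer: -151204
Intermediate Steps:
l = -8 (l = -3 - 5 = -8)
u(C, O) = -7 (u(C, O) = 1 - 8 = -7)
412*(-194 + ((-158 + u(8, 10)) - 8)) = 412*(-194 + ((-158 - 7) - 8)) = 412*(-194 + (-165 - 8)) = 412*(-194 - 173) = 412*(-367) = -151204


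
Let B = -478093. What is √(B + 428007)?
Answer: I*√50086 ≈ 223.8*I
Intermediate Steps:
√(B + 428007) = √(-478093 + 428007) = √(-50086) = I*√50086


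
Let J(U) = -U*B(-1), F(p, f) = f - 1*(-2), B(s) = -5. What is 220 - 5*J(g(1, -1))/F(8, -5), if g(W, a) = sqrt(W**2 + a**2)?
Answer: 220 + 25*sqrt(2)/3 ≈ 231.79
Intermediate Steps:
F(p, f) = 2 + f (F(p, f) = f + 2 = 2 + f)
J(U) = 5*U (J(U) = -U*(-5) = -(-5)*U = 5*U)
220 - 5*J(g(1, -1))/F(8, -5) = 220 - 5*(5*sqrt(1**2 + (-1)**2))/(2 - 5) = 220 - 5*(5*sqrt(1 + 1))/(-3) = 220 - 5*(5*sqrt(2))*(-1/3) = 220 - 5*(-5*sqrt(2)/3) = 220 - (-25)*sqrt(2)/3 = 220 + 25*sqrt(2)/3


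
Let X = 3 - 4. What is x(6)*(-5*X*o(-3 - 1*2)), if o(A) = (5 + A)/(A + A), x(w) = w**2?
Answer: 0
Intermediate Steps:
o(A) = (5 + A)/(2*A) (o(A) = (5 + A)/((2*A)) = (5 + A)*(1/(2*A)) = (5 + A)/(2*A))
X = -1
x(6)*(-5*X*o(-3 - 1*2)) = 6**2*(-(-5)*(5 + (-3 - 1*2))/(2*(-3 - 1*2))) = 36*(-(-5)*(5 + (-3 - 2))/(2*(-3 - 2))) = 36*(-(-5)*(1/2)*(5 - 5)/(-5)) = 36*(-(-5)*(1/2)*(-1/5)*0) = 36*(-(-5)*0) = 36*(-5*0) = 36*0 = 0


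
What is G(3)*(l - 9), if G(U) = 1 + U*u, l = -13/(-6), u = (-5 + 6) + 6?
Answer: -451/3 ≈ -150.33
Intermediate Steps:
u = 7 (u = 1 + 6 = 7)
l = 13/6 (l = -13*(-⅙) = 13/6 ≈ 2.1667)
G(U) = 1 + 7*U (G(U) = 1 + U*7 = 1 + 7*U)
G(3)*(l - 9) = (1 + 7*3)*(13/6 - 9) = (1 + 21)*(-41/6) = 22*(-41/6) = -451/3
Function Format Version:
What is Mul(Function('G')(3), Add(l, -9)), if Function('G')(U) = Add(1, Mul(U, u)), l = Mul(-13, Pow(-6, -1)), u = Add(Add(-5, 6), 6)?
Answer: Rational(-451, 3) ≈ -150.33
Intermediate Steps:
u = 7 (u = Add(1, 6) = 7)
l = Rational(13, 6) (l = Mul(-13, Rational(-1, 6)) = Rational(13, 6) ≈ 2.1667)
Function('G')(U) = Add(1, Mul(7, U)) (Function('G')(U) = Add(1, Mul(U, 7)) = Add(1, Mul(7, U)))
Mul(Function('G')(3), Add(l, -9)) = Mul(Add(1, Mul(7, 3)), Add(Rational(13, 6), -9)) = Mul(Add(1, 21), Rational(-41, 6)) = Mul(22, Rational(-41, 6)) = Rational(-451, 3)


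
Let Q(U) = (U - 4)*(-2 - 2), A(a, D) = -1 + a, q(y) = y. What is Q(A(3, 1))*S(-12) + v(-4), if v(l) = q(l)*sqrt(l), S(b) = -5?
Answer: -40 - 8*I ≈ -40.0 - 8.0*I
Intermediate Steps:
Q(U) = 16 - 4*U (Q(U) = (-4 + U)*(-4) = 16 - 4*U)
v(l) = l**(3/2) (v(l) = l*sqrt(l) = l**(3/2))
Q(A(3, 1))*S(-12) + v(-4) = (16 - 4*(-1 + 3))*(-5) + (-4)**(3/2) = (16 - 4*2)*(-5) - 8*I = (16 - 8)*(-5) - 8*I = 8*(-5) - 8*I = -40 - 8*I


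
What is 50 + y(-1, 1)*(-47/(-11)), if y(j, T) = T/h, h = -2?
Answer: 1053/22 ≈ 47.864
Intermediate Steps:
y(j, T) = -T/2 (y(j, T) = T/(-2) = T*(-1/2) = -T/2)
50 + y(-1, 1)*(-47/(-11)) = 50 + (-1/2*1)*(-47/(-11)) = 50 - (-47)*(-1)/(2*11) = 50 - 1/2*47/11 = 50 - 47/22 = 1053/22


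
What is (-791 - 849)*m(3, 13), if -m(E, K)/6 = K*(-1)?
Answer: -127920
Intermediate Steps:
m(E, K) = 6*K (m(E, K) = -6*K*(-1) = -(-6)*K = 6*K)
(-791 - 849)*m(3, 13) = (-791 - 849)*(6*13) = -1640*78 = -127920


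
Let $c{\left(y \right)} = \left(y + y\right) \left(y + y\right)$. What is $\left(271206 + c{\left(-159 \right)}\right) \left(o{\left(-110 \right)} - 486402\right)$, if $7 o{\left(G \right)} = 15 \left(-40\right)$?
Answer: $-181133970660$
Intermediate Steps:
$o{\left(G \right)} = - \frac{600}{7}$ ($o{\left(G \right)} = \frac{15 \left(-40\right)}{7} = \frac{1}{7} \left(-600\right) = - \frac{600}{7}$)
$c{\left(y \right)} = 4 y^{2}$ ($c{\left(y \right)} = 2 y 2 y = 4 y^{2}$)
$\left(271206 + c{\left(-159 \right)}\right) \left(o{\left(-110 \right)} - 486402\right) = \left(271206 + 4 \left(-159\right)^{2}\right) \left(- \frac{600}{7} - 486402\right) = \left(271206 + 4 \cdot 25281\right) \left(- \frac{3405414}{7}\right) = \left(271206 + 101124\right) \left(- \frac{3405414}{7}\right) = 372330 \left(- \frac{3405414}{7}\right) = -181133970660$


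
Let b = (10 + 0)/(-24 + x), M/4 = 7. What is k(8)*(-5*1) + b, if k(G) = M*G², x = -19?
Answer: -385290/43 ≈ -8960.2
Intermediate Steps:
M = 28 (M = 4*7 = 28)
k(G) = 28*G²
b = -10/43 (b = (10 + 0)/(-24 - 19) = 10/(-43) = 10*(-1/43) = -10/43 ≈ -0.23256)
k(8)*(-5*1) + b = (28*8²)*(-5*1) - 10/43 = (28*64)*(-5) - 10/43 = 1792*(-5) - 10/43 = -8960 - 10/43 = -385290/43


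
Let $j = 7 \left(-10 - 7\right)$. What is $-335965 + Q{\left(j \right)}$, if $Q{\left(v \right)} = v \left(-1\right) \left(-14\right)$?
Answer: $-337631$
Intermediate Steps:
$j = -119$ ($j = 7 \left(-17\right) = -119$)
$Q{\left(v \right)} = 14 v$ ($Q{\left(v \right)} = - v \left(-14\right) = 14 v$)
$-335965 + Q{\left(j \right)} = -335965 + 14 \left(-119\right) = -335965 - 1666 = -337631$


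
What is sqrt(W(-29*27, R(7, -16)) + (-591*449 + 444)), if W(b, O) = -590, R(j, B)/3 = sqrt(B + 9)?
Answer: I*sqrt(265505) ≈ 515.27*I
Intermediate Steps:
R(j, B) = 3*sqrt(9 + B) (R(j, B) = 3*sqrt(B + 9) = 3*sqrt(9 + B))
sqrt(W(-29*27, R(7, -16)) + (-591*449 + 444)) = sqrt(-590 + (-591*449 + 444)) = sqrt(-590 + (-265359 + 444)) = sqrt(-590 - 264915) = sqrt(-265505) = I*sqrt(265505)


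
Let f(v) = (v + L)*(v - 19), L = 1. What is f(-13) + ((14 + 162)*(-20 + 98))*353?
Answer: 4846368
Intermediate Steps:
f(v) = (1 + v)*(-19 + v) (f(v) = (v + 1)*(v - 19) = (1 + v)*(-19 + v))
f(-13) + ((14 + 162)*(-20 + 98))*353 = (-19 + (-13)² - 18*(-13)) + ((14 + 162)*(-20 + 98))*353 = (-19 + 169 + 234) + (176*78)*353 = 384 + 13728*353 = 384 + 4845984 = 4846368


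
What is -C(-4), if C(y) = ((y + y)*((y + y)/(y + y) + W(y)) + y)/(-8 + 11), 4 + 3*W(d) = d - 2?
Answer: -44/9 ≈ -4.8889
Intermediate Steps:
W(d) = -2 + d/3 (W(d) = -4/3 + (d - 2)/3 = -4/3 + (-2 + d)/3 = -4/3 + (-⅔ + d/3) = -2 + d/3)
C(y) = y/3 + 2*y*(-1 + y/3)/3 (C(y) = ((y + y)*((y + y)/(y + y) + (-2 + y/3)) + y)/(-8 + 11) = ((2*y)*((2*y)/((2*y)) + (-2 + y/3)) + y)/3 = ((2*y)*((2*y)*(1/(2*y)) + (-2 + y/3)) + y)*(⅓) = ((2*y)*(1 + (-2 + y/3)) + y)*(⅓) = ((2*y)*(-1 + y/3) + y)*(⅓) = (2*y*(-1 + y/3) + y)*(⅓) = (y + 2*y*(-1 + y/3))*(⅓) = y/3 + 2*y*(-1 + y/3)/3)
-C(-4) = -(-4)*(-3 + 2*(-4))/9 = -(-4)*(-3 - 8)/9 = -(-4)*(-11)/9 = -1*44/9 = -44/9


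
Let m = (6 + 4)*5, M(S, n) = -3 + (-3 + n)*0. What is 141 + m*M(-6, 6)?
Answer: -9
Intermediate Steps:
M(S, n) = -3 (M(S, n) = -3 + 0 = -3)
m = 50 (m = 10*5 = 50)
141 + m*M(-6, 6) = 141 + 50*(-3) = 141 - 150 = -9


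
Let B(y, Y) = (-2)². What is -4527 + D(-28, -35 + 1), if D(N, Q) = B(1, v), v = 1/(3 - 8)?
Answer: -4523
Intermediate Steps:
v = -⅕ (v = 1/(-5) = -⅕ ≈ -0.20000)
B(y, Y) = 4
D(N, Q) = 4
-4527 + D(-28, -35 + 1) = -4527 + 4 = -4523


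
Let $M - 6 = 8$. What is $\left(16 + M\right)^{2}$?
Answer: $900$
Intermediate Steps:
$M = 14$ ($M = 6 + 8 = 14$)
$\left(16 + M\right)^{2} = \left(16 + 14\right)^{2} = 30^{2} = 900$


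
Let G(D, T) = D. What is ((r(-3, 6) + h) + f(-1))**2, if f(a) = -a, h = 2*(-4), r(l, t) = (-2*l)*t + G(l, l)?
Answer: 676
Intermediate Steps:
r(l, t) = l - 2*l*t (r(l, t) = (-2*l)*t + l = -2*l*t + l = l - 2*l*t)
h = -8
((r(-3, 6) + h) + f(-1))**2 = ((-3*(1 - 2*6) - 8) - 1*(-1))**2 = ((-3*(1 - 12) - 8) + 1)**2 = ((-3*(-11) - 8) + 1)**2 = ((33 - 8) + 1)**2 = (25 + 1)**2 = 26**2 = 676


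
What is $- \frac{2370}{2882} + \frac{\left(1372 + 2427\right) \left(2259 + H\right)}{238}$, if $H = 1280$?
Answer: $\frac{19373474471}{342958} \approx 56489.0$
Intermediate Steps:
$- \frac{2370}{2882} + \frac{\left(1372 + 2427\right) \left(2259 + H\right)}{238} = - \frac{2370}{2882} + \frac{\left(1372 + 2427\right) \left(2259 + 1280\right)}{238} = \left(-2370\right) \frac{1}{2882} + 3799 \cdot 3539 \cdot \frac{1}{238} = - \frac{1185}{1441} + 13444661 \cdot \frac{1}{238} = - \frac{1185}{1441} + \frac{13444661}{238} = \frac{19373474471}{342958}$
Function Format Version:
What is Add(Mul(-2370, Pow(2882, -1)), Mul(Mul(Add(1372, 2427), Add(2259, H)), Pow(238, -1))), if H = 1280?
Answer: Rational(19373474471, 342958) ≈ 56489.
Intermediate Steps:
Add(Mul(-2370, Pow(2882, -1)), Mul(Mul(Add(1372, 2427), Add(2259, H)), Pow(238, -1))) = Add(Mul(-2370, Pow(2882, -1)), Mul(Mul(Add(1372, 2427), Add(2259, 1280)), Pow(238, -1))) = Add(Mul(-2370, Rational(1, 2882)), Mul(Mul(3799, 3539), Rational(1, 238))) = Add(Rational(-1185, 1441), Mul(13444661, Rational(1, 238))) = Add(Rational(-1185, 1441), Rational(13444661, 238)) = Rational(19373474471, 342958)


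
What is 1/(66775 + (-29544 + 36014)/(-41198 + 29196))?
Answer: 6001/400713540 ≈ 1.4976e-5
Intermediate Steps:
1/(66775 + (-29544 + 36014)/(-41198 + 29196)) = 1/(66775 + 6470/(-12002)) = 1/(66775 + 6470*(-1/12002)) = 1/(66775 - 3235/6001) = 1/(400713540/6001) = 6001/400713540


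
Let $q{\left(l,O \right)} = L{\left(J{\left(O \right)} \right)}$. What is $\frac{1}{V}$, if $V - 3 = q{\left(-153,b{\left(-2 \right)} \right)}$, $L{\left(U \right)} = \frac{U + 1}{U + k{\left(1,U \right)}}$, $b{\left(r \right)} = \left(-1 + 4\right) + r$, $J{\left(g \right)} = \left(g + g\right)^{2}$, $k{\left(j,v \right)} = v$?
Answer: $\frac{8}{29} \approx 0.27586$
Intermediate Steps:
$J{\left(g \right)} = 4 g^{2}$ ($J{\left(g \right)} = \left(2 g\right)^{2} = 4 g^{2}$)
$b{\left(r \right)} = 3 + r$
$L{\left(U \right)} = \frac{1 + U}{2 U}$ ($L{\left(U \right)} = \frac{U + 1}{U + U} = \frac{1 + U}{2 U}$)
$q{\left(l,O \right)} = \frac{1 + 4 O^{2}}{8 O^{2}}$ ($q{\left(l,O \right)} = \frac{1 + 4 O^{2}}{2 \cdot 4 O^{2}} = \frac{\frac{1}{4 O^{2}} \left(1 + 4 O^{2}\right)}{2} = \frac{1 + 4 O^{2}}{8 O^{2}}$)
$V = \frac{29}{8}$ ($V = 3 + \left(\frac{1}{2} + \frac{1}{8 \left(3 - 2\right)^{2}}\right) = 3 + \left(\frac{1}{2} + \frac{1}{8 \cdot 1}\right) = 3 + \left(\frac{1}{2} + \frac{1}{8} \cdot 1\right) = 3 + \left(\frac{1}{2} + \frac{1}{8}\right) = 3 + \frac{5}{8} = \frac{29}{8} \approx 3.625$)
$\frac{1}{V} = \frac{1}{\frac{29}{8}} = \frac{8}{29}$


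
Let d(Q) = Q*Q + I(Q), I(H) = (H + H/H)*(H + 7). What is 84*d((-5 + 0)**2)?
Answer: 122388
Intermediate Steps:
I(H) = (1 + H)*(7 + H) (I(H) = (H + 1)*(7 + H) = (1 + H)*(7 + H))
d(Q) = 7 + 2*Q**2 + 8*Q (d(Q) = Q*Q + (7 + Q**2 + 8*Q) = Q**2 + (7 + Q**2 + 8*Q) = 7 + 2*Q**2 + 8*Q)
84*d((-5 + 0)**2) = 84*(7 + 2*((-5 + 0)**2)**2 + 8*(-5 + 0)**2) = 84*(7 + 2*((-5)**2)**2 + 8*(-5)**2) = 84*(7 + 2*25**2 + 8*25) = 84*(7 + 2*625 + 200) = 84*(7 + 1250 + 200) = 84*1457 = 122388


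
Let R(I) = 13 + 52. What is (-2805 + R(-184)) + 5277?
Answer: 2537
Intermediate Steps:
R(I) = 65
(-2805 + R(-184)) + 5277 = (-2805 + 65) + 5277 = -2740 + 5277 = 2537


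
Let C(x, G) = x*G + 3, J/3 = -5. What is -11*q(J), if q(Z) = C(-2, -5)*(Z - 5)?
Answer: 2860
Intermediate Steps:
J = -15 (J = 3*(-5) = -15)
C(x, G) = 3 + G*x (C(x, G) = G*x + 3 = 3 + G*x)
q(Z) = -65 + 13*Z (q(Z) = (3 - 5*(-2))*(Z - 5) = (3 + 10)*(-5 + Z) = 13*(-5 + Z) = -65 + 13*Z)
-11*q(J) = -11*(-65 + 13*(-15)) = -11*(-65 - 195) = -11*(-260) = 2860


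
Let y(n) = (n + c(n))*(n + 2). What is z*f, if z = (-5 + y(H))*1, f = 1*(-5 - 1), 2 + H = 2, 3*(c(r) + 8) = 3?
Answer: 114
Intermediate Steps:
c(r) = -7 (c(r) = -8 + (1/3)*3 = -8 + 1 = -7)
H = 0 (H = -2 + 2 = 0)
y(n) = (-7 + n)*(2 + n) (y(n) = (n - 7)*(n + 2) = (-7 + n)*(2 + n))
f = -6 (f = 1*(-6) = -6)
z = -19 (z = (-5 + (-14 + 0**2 - 5*0))*1 = (-5 + (-14 + 0 + 0))*1 = (-5 - 14)*1 = -19*1 = -19)
z*f = -19*(-6) = 114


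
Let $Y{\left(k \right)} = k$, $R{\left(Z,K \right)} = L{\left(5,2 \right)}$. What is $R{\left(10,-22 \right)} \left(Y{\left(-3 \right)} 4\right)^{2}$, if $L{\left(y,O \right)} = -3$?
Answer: $-432$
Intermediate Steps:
$R{\left(Z,K \right)} = -3$
$R{\left(10,-22 \right)} \left(Y{\left(-3 \right)} 4\right)^{2} = - 3 \left(\left(-3\right) 4\right)^{2} = - 3 \left(-12\right)^{2} = \left(-3\right) 144 = -432$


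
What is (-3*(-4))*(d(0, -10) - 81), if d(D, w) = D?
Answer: -972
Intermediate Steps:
(-3*(-4))*(d(0, -10) - 81) = (-3*(-4))*(0 - 81) = 12*(-81) = -972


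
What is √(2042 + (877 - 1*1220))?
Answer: √1699 ≈ 41.219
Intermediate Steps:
√(2042 + (877 - 1*1220)) = √(2042 + (877 - 1220)) = √(2042 - 343) = √1699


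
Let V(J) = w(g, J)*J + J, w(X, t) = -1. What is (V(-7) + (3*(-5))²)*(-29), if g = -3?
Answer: -6525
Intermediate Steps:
V(J) = 0 (V(J) = -J + J = 0)
(V(-7) + (3*(-5))²)*(-29) = (0 + (3*(-5))²)*(-29) = (0 + (-15)²)*(-29) = (0 + 225)*(-29) = 225*(-29) = -6525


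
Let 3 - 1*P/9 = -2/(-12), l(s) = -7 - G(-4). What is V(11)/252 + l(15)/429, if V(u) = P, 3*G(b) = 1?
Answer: 551/6552 ≈ 0.084096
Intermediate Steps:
G(b) = ⅓ (G(b) = (⅓)*1 = ⅓)
l(s) = -22/3 (l(s) = -7 - 1*⅓ = -7 - ⅓ = -22/3)
P = 51/2 (P = 27 - (-18)/(-12) = 27 - (-18)*(-1)/12 = 27 - 9*⅙ = 27 - 3/2 = 51/2 ≈ 25.500)
V(u) = 51/2
V(11)/252 + l(15)/429 = (51/2)/252 - 22/3/429 = (51/2)*(1/252) - 22/3*1/429 = 17/168 - 2/117 = 551/6552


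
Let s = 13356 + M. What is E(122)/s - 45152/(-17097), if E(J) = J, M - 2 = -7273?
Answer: 276835754/104035245 ≈ 2.6610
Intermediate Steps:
M = -7271 (M = 2 - 7273 = -7271)
s = 6085 (s = 13356 - 7271 = 6085)
E(122)/s - 45152/(-17097) = 122/6085 - 45152/(-17097) = 122*(1/6085) - 45152*(-1/17097) = 122/6085 + 45152/17097 = 276835754/104035245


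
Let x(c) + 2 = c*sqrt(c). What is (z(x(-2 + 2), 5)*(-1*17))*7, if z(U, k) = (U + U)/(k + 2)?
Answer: 68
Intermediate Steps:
x(c) = -2 + c**(3/2) (x(c) = -2 + c*sqrt(c) = -2 + c**(3/2))
z(U, k) = 2*U/(2 + k) (z(U, k) = (2*U)/(2 + k) = 2*U/(2 + k))
(z(x(-2 + 2), 5)*(-1*17))*7 = ((2*(-2 + (-2 + 2)**(3/2))/(2 + 5))*(-1*17))*7 = ((2*(-2 + 0**(3/2))/7)*(-17))*7 = ((2*(-2 + 0)*(1/7))*(-17))*7 = ((2*(-2)*(1/7))*(-17))*7 = -4/7*(-17)*7 = (68/7)*7 = 68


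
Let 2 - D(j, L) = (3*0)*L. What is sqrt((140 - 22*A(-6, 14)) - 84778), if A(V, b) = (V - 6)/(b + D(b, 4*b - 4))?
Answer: I*sqrt(338486)/2 ≈ 290.9*I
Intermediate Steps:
D(j, L) = 2 (D(j, L) = 2 - 3*0*L = 2 - 0*L = 2 - 1*0 = 2 + 0 = 2)
A(V, b) = (-6 + V)/(2 + b) (A(V, b) = (V - 6)/(b + 2) = (-6 + V)/(2 + b))
sqrt((140 - 22*A(-6, 14)) - 84778) = sqrt((140 - 22*(-6 - 6)/(2 + 14)) - 84778) = sqrt((140 - 22*(-12)/16) - 84778) = sqrt((140 - 11*(-12)/8) - 84778) = sqrt((140 - 22*(-3/4)) - 84778) = sqrt((140 + 33/2) - 84778) = sqrt(313/2 - 84778) = sqrt(-169243/2) = I*sqrt(338486)/2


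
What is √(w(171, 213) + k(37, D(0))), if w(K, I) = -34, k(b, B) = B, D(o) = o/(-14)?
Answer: I*√34 ≈ 5.8309*I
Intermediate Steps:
D(o) = -o/14 (D(o) = o*(-1/14) = -o/14)
√(w(171, 213) + k(37, D(0))) = √(-34 - 1/14*0) = √(-34 + 0) = √(-34) = I*√34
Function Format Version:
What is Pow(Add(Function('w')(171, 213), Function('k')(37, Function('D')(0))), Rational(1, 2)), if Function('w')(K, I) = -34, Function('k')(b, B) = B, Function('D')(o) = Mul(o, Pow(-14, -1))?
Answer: Mul(I, Pow(34, Rational(1, 2))) ≈ Mul(5.8309, I)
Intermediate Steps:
Function('D')(o) = Mul(Rational(-1, 14), o) (Function('D')(o) = Mul(o, Rational(-1, 14)) = Mul(Rational(-1, 14), o))
Pow(Add(Function('w')(171, 213), Function('k')(37, Function('D')(0))), Rational(1, 2)) = Pow(Add(-34, Mul(Rational(-1, 14), 0)), Rational(1, 2)) = Pow(Add(-34, 0), Rational(1, 2)) = Pow(-34, Rational(1, 2)) = Mul(I, Pow(34, Rational(1, 2)))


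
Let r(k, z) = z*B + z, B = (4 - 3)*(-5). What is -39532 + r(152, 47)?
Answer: -39720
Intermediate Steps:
B = -5 (B = 1*(-5) = -5)
r(k, z) = -4*z (r(k, z) = z*(-5) + z = -5*z + z = -4*z)
-39532 + r(152, 47) = -39532 - 4*47 = -39532 - 188 = -39720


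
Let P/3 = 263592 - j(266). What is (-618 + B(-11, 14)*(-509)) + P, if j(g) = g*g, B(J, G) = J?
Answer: 583489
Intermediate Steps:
j(g) = g**2
P = 578508 (P = 3*(263592 - 1*266**2) = 3*(263592 - 1*70756) = 3*(263592 - 70756) = 3*192836 = 578508)
(-618 + B(-11, 14)*(-509)) + P = (-618 - 11*(-509)) + 578508 = (-618 + 5599) + 578508 = 4981 + 578508 = 583489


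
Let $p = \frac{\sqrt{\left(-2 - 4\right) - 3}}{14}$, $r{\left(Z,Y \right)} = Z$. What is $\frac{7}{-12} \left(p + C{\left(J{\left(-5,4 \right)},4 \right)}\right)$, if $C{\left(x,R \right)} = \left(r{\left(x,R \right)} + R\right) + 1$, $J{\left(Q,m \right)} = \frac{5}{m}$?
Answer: $- \frac{175}{48} - \frac{i}{8} \approx -3.6458 - 0.125 i$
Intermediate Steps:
$p = \frac{3 i}{14}$ ($p = \sqrt{-6 - 3} \cdot \frac{1}{14} = \sqrt{-9} \cdot \frac{1}{14} = 3 i \frac{1}{14} = \frac{3 i}{14} \approx 0.21429 i$)
$C{\left(x,R \right)} = 1 + R + x$ ($C{\left(x,R \right)} = \left(x + R\right) + 1 = \left(R + x\right) + 1 = 1 + R + x$)
$\frac{7}{-12} \left(p + C{\left(J{\left(-5,4 \right)},4 \right)}\right) = \frac{7}{-12} \left(\frac{3 i}{14} + \left(1 + 4 + \frac{5}{4}\right)\right) = 7 \left(- \frac{1}{12}\right) \left(\frac{3 i}{14} + \left(1 + 4 + 5 \cdot \frac{1}{4}\right)\right) = - \frac{7 \left(\frac{3 i}{14} + \left(1 + 4 + \frac{5}{4}\right)\right)}{12} = - \frac{7 \left(\frac{3 i}{14} + \frac{25}{4}\right)}{12} = - \frac{7 \left(\frac{25}{4} + \frac{3 i}{14}\right)}{12} = - \frac{175}{48} - \frac{i}{8}$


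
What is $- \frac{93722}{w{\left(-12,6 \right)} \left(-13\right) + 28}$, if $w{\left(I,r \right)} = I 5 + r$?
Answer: $- \frac{46861}{365} \approx -128.39$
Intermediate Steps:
$w{\left(I,r \right)} = r + 5 I$ ($w{\left(I,r \right)} = 5 I + r = r + 5 I$)
$- \frac{93722}{w{\left(-12,6 \right)} \left(-13\right) + 28} = - \frac{93722}{\left(6 + 5 \left(-12\right)\right) \left(-13\right) + 28} = - \frac{93722}{\left(6 - 60\right) \left(-13\right) + 28} = - \frac{93722}{\left(-54\right) \left(-13\right) + 28} = - \frac{93722}{702 + 28} = - \frac{93722}{730} = \left(-93722\right) \frac{1}{730} = - \frac{46861}{365}$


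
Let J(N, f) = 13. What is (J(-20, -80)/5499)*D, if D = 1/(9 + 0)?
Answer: 1/3807 ≈ 0.00026267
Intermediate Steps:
D = 1/9 ≈ 0.11111
(J(-20, -80)/5499)*D = (13/5499)*(1/9) = (13*(1/5499))*(1/9) = (1/423)*(1/9) = 1/3807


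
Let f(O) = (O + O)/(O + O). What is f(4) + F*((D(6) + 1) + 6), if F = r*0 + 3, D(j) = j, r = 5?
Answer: 40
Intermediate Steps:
f(O) = 1 (f(O) = (2*O)/((2*O)) = (2*O)*(1/(2*O)) = 1)
F = 3 (F = 5*0 + 3 = 0 + 3 = 3)
f(4) + F*((D(6) + 1) + 6) = 1 + 3*((6 + 1) + 6) = 1 + 3*(7 + 6) = 1 + 3*13 = 1 + 39 = 40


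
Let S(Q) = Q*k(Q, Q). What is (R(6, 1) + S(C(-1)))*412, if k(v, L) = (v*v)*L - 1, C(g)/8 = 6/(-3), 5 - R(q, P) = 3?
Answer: 27008248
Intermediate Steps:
R(q, P) = 2 (R(q, P) = 5 - 1*3 = 5 - 3 = 2)
C(g) = -16 (C(g) = 8*(6/(-3)) = 8*(6*(-1/3)) = 8*(-2) = -16)
k(v, L) = -1 + L*v**2 (k(v, L) = v**2*L - 1 = L*v**2 - 1 = -1 + L*v**2)
S(Q) = Q*(-1 + Q**3) (S(Q) = Q*(-1 + Q*Q**2) = Q*(-1 + Q**3))
(R(6, 1) + S(C(-1)))*412 = (2 + ((-16)**4 - 1*(-16)))*412 = (2 + (65536 + 16))*412 = (2 + 65552)*412 = 65554*412 = 27008248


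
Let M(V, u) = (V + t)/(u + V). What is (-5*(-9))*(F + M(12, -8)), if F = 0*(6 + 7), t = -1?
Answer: 495/4 ≈ 123.75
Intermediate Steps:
M(V, u) = (-1 + V)/(V + u) (M(V, u) = (V - 1)/(u + V) = (-1 + V)/(V + u))
F = 0 (F = 0*13 = 0)
(-5*(-9))*(F + M(12, -8)) = (-5*(-9))*(0 + (-1 + 12)/(12 - 8)) = 45*(0 + 11/4) = 45*(11/4) = 495/4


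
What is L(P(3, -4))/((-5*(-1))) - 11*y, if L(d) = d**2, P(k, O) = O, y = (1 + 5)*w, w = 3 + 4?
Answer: -2294/5 ≈ -458.80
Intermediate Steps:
w = 7
y = 42 (y = (1 + 5)*7 = 6*7 = 42)
L(P(3, -4))/((-5*(-1))) - 11*y = (-4)**2/((-5*(-1))) - 11*42 = 16/5 - 462 = -2294/5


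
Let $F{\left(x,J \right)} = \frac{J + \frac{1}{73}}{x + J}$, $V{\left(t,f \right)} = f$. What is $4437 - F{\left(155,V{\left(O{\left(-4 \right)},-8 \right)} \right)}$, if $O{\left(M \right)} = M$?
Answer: $\frac{47614030}{10731} \approx 4437.1$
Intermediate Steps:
$F{\left(x,J \right)} = \frac{\frac{1}{73} + J}{J + x}$ ($F{\left(x,J \right)} = \frac{J + \frac{1}{73}}{J + x} = \frac{\frac{1}{73} + J}{J + x}$)
$4437 - F{\left(155,V{\left(O{\left(-4 \right)},-8 \right)} \right)} = 4437 - \frac{\frac{1}{73} - 8}{-8 + 155} = 4437 - \frac{1}{147} \left(- \frac{583}{73}\right) = 4437 - - \frac{583}{10731} = 4437 + \frac{583}{10731} = \frac{47614030}{10731}$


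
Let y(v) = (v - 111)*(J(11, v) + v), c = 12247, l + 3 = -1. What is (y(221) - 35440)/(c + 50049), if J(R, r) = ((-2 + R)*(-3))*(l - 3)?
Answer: 2415/15574 ≈ 0.15507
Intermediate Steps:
l = -4 (l = -3 - 1 = -4)
J(R, r) = -42 + 21*R (J(R, r) = ((-2 + R)*(-3))*(-4 - 3) = (6 - 3*R)*(-7) = -42 + 21*R)
y(v) = (-111 + v)*(189 + v) (y(v) = (v - 111)*((-42 + 21*11) + v) = (-111 + v)*((-42 + 231) + v) = (-111 + v)*(189 + v))
(y(221) - 35440)/(c + 50049) = ((-20979 + 221² + 78*221) - 35440)/(12247 + 50049) = ((-20979 + 48841 + 17238) - 35440)/62296 = (45100 - 35440)*(1/62296) = 9660*(1/62296) = 2415/15574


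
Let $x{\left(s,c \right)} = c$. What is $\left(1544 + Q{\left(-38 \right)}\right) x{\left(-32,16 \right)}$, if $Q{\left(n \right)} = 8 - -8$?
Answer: $24960$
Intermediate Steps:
$Q{\left(n \right)} = 16$ ($Q{\left(n \right)} = 8 + 8 = 16$)
$\left(1544 + Q{\left(-38 \right)}\right) x{\left(-32,16 \right)} = \left(1544 + 16\right) 16 = 1560 \cdot 16 = 24960$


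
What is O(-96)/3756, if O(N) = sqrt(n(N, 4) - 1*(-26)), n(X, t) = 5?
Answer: sqrt(31)/3756 ≈ 0.0014824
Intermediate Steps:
O(N) = sqrt(31) (O(N) = sqrt(5 - 1*(-26)) = sqrt(5 + 26) = sqrt(31))
O(-96)/3756 = sqrt(31)/3756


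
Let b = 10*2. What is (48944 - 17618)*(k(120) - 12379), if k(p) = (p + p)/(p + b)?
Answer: -2714115966/7 ≈ -3.8773e+8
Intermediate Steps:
b = 20
k(p) = 2*p/(20 + p) (k(p) = (p + p)/(p + 20) = (2*p)/(20 + p) = 2*p/(20 + p))
(48944 - 17618)*(k(120) - 12379) = (48944 - 17618)*(2*120/(20 + 120) - 12379) = 31326*(2*120/140 - 12379) = 31326*(2*120*(1/140) - 12379) = 31326*(12/7 - 12379) = 31326*(-86641/7) = -2714115966/7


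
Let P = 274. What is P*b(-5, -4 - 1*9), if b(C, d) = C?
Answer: -1370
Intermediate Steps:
P*b(-5, -4 - 1*9) = 274*(-5) = -1370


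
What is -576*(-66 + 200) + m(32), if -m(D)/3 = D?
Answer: -77280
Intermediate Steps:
m(D) = -3*D
-576*(-66 + 200) + m(32) = -576*(-66 + 200) - 3*32 = -576*134 - 96 = -77184 - 96 = -77280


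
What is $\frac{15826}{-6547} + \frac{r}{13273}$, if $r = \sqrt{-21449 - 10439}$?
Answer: $- \frac{15826}{6547} + \frac{4 i \sqrt{1993}}{13273} \approx -2.4173 + 0.013454 i$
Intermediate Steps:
$r = 4 i \sqrt{1993}$ ($r = \sqrt{-31888} = 4 i \sqrt{1993} \approx 178.57 i$)
$\frac{15826}{-6547} + \frac{r}{13273} = \frac{15826}{-6547} + \frac{4 i \sqrt{1993}}{13273} = 15826 \left(- \frac{1}{6547}\right) + 4 i \sqrt{1993} \cdot \frac{1}{13273} = - \frac{15826}{6547} + \frac{4 i \sqrt{1993}}{13273}$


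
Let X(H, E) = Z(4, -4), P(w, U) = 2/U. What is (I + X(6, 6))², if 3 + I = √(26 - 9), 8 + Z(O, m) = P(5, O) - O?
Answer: 909/4 - 29*√17 ≈ 107.68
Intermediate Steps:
Z(O, m) = -8 - O + 2/O (Z(O, m) = -8 + (2/O - O) = -8 + (-O + 2/O) = -8 - O + 2/O)
X(H, E) = -23/2 (X(H, E) = -8 - 1*4 + 2/4 = -8 - 4 + 2*(¼) = -8 - 4 + ½ = -23/2)
I = -3 + √17 (I = -3 + √(26 - 9) = -3 + √17 ≈ 1.1231)
(I + X(6, 6))² = ((-3 + √17) - 23/2)² = (-29/2 + √17)²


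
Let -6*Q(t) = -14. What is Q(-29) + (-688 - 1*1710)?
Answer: -7187/3 ≈ -2395.7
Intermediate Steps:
Q(t) = 7/3 (Q(t) = -1/6*(-14) = 7/3)
Q(-29) + (-688 - 1*1710) = 7/3 + (-688 - 1*1710) = 7/3 + (-688 - 1710) = 7/3 - 2398 = -7187/3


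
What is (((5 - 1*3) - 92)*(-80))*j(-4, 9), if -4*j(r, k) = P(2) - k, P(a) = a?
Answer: 12600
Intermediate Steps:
j(r, k) = -½ + k/4 (j(r, k) = -(2 - k)/4 = -½ + k/4)
(((5 - 1*3) - 92)*(-80))*j(-4, 9) = (((5 - 1*3) - 92)*(-80))*(-½ + (¼)*9) = (((5 - 3) - 92)*(-80))*(-½ + 9/4) = ((2 - 92)*(-80))*(7/4) = -90*(-80)*(7/4) = 7200*(7/4) = 12600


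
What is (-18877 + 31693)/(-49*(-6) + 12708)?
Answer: 2136/2167 ≈ 0.98569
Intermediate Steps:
(-18877 + 31693)/(-49*(-6) + 12708) = 12816/(294 + 12708) = 12816/13002 = 12816*(1/13002) = 2136/2167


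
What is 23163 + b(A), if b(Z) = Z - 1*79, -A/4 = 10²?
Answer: 22684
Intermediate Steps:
A = -400 (A = -4*10² = -4*100 = -400)
b(Z) = -79 + Z (b(Z) = Z - 79 = -79 + Z)
23163 + b(A) = 23163 + (-79 - 400) = 23163 - 479 = 22684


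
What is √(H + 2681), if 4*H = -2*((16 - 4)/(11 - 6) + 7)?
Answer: √267630/10 ≈ 51.733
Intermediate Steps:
H = -47/10 (H = (-2*((16 - 4)/(11 - 6) + 7))/4 = (-2*(12/5 + 7))/4 = (-2*47/5)/4 = (¼)*(-94/5) = -47/10 ≈ -4.7000)
√(H + 2681) = √(-47/10 + 2681) = √(26763/10) = √267630/10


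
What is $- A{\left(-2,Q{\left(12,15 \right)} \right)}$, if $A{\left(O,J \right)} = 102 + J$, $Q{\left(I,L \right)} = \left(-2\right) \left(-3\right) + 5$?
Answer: $-113$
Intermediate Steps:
$Q{\left(I,L \right)} = 11$ ($Q{\left(I,L \right)} = 6 + 5 = 11$)
$- A{\left(-2,Q{\left(12,15 \right)} \right)} = - (102 + 11) = \left(-1\right) 113 = -113$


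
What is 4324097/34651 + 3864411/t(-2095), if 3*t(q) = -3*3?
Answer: -44630911090/34651 ≈ -1.2880e+6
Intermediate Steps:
t(q) = -3 (t(q) = (-3*3)/3 = (⅓)*(-9) = -3)
4324097/34651 + 3864411/t(-2095) = 4324097/34651 + 3864411/(-3) = 4324097*(1/34651) + 3864411*(-⅓) = 4324097/34651 - 1288137 = -44630911090/34651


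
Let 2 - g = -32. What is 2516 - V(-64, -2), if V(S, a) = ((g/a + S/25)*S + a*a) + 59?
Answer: 30029/25 ≈ 1201.2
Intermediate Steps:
g = 34 (g = 2 - 1*(-32) = 2 + 32 = 34)
V(S, a) = 59 + a**2 + S*(34/a + S/25) (V(S, a) = ((34/a + S/25)*S + a*a) + 59 = ((34/a + S*(1/25))*S + a**2) + 59 = ((34/a + S/25)*S + a**2) + 59 = (S*(34/a + S/25) + a**2) + 59 = (a**2 + S*(34/a + S/25)) + 59 = 59 + a**2 + S*(34/a + S/25))
2516 - V(-64, -2) = 2516 - (59 + (-2)**2 + (1/25)*(-64)**2 + 34*(-64)/(-2)) = 2516 - (59 + 4 + (1/25)*4096 + 34*(-64)*(-1/2)) = 2516 - (59 + 4 + 4096/25 + 1088) = 2516 - 1*32871/25 = 2516 - 32871/25 = 30029/25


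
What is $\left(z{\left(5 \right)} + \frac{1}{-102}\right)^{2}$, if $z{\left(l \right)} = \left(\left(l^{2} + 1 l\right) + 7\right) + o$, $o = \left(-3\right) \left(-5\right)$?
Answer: $\frac{28121809}{10404} \approx 2703.0$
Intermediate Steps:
$o = 15$
$z{\left(l \right)} = 22 + l + l^{2}$ ($z{\left(l \right)} = \left(\left(l^{2} + 1 l\right) + 7\right) + 15 = \left(\left(l^{2} + l\right) + 7\right) + 15 = \left(\left(l + l^{2}\right) + 7\right) + 15 = \left(7 + l + l^{2}\right) + 15 = 22 + l + l^{2}$)
$\left(z{\left(5 \right)} + \frac{1}{-102}\right)^{2} = \left(\left(22 + 5 + 5^{2}\right) + \frac{1}{-102}\right)^{2} = \left(\left(22 + 5 + 25\right) - \frac{1}{102}\right)^{2} = \left(52 - \frac{1}{102}\right)^{2} = \left(\frac{5303}{102}\right)^{2} = \frac{28121809}{10404}$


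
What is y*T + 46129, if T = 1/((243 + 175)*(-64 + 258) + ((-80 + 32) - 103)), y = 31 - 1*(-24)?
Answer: 3733727444/80941 ≈ 46129.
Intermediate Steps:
y = 55 (y = 31 + 24 = 55)
T = 1/80941 (T = 1/(418*194 + (-48 - 103)) = 1/(81092 - 151) = 1/80941 ≈ 1.2355e-5)
y*T + 46129 = 55*(1/80941) + 46129 = 55/80941 + 46129 = 3733727444/80941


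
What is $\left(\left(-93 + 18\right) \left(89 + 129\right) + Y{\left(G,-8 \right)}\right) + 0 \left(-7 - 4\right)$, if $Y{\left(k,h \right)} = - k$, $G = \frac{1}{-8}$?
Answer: $- \frac{130799}{8} \approx -16350.0$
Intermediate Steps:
$G = - \frac{1}{8} \approx -0.125$
$\left(\left(-93 + 18\right) \left(89 + 129\right) + Y{\left(G,-8 \right)}\right) + 0 \left(-7 - 4\right) = \left(\left(-93 + 18\right) \left(89 + 129\right) - - \frac{1}{8}\right) + 0 \left(-7 - 4\right) = \left(\left(-75\right) 218 + \frac{1}{8}\right) + 0 \left(-11\right) = \left(-16350 + \frac{1}{8}\right) + 0 = - \frac{130799}{8} + 0 = - \frac{130799}{8}$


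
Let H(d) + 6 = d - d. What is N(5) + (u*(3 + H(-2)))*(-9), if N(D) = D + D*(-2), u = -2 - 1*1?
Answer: -86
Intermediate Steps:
H(d) = -6 (H(d) = -6 + (d - d) = -6 + 0 = -6)
u = -3 (u = -2 - 1 = -3)
N(D) = -D (N(D) = D - 2*D = -D)
N(5) + (u*(3 + H(-2)))*(-9) = -1*5 - 3*(3 - 6)*(-9) = -5 - 3*(-3)*(-9) = -5 + 9*(-9) = -5 - 81 = -86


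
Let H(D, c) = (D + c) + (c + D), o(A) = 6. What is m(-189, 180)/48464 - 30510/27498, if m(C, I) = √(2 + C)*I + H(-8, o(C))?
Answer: -61614443/55527628 + 45*I*√187/12116 ≈ -1.1096 + 0.05079*I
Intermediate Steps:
H(D, c) = 2*D + 2*c (H(D, c) = (D + c) + (D + c) = 2*D + 2*c)
m(C, I) = -4 + I*√(2 + C) (m(C, I) = √(2 + C)*I + (2*(-8) + 2*6) = I*√(2 + C) + (-16 + 12) = I*√(2 + C) - 4 = -4 + I*√(2 + C))
m(-189, 180)/48464 - 30510/27498 = (-4 + 180*√(2 - 189))/48464 - 30510/27498 = (-4 + 180*√(-187))*(1/48464) - 30510*1/27498 = (-4 + 180*(I*√187))*(1/48464) - 5085/4583 = (-4 + 180*I*√187)*(1/48464) - 5085/4583 = (-1/12116 + 45*I*√187/12116) - 5085/4583 = -61614443/55527628 + 45*I*√187/12116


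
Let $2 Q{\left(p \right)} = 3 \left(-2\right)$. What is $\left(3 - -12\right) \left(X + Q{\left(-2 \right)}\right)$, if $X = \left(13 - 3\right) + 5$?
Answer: $180$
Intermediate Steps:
$Q{\left(p \right)} = -3$ ($Q{\left(p \right)} = \frac{3 \left(-2\right)}{2} = \frac{1}{2} \left(-6\right) = -3$)
$X = 15$ ($X = 10 + 5 = 15$)
$\left(3 - -12\right) \left(X + Q{\left(-2 \right)}\right) = \left(3 - -12\right) \left(15 - 3\right) = \left(3 + 12\right) 12 = 15 \cdot 12 = 180$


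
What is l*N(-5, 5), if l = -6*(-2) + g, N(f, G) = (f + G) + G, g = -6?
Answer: 30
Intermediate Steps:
N(f, G) = f + 2*G (N(f, G) = (G + f) + G = f + 2*G)
l = 6 (l = -6*(-2) - 6 = 12 - 6 = 6)
l*N(-5, 5) = 6*(-5 + 2*5) = 6*(-5 + 10) = 6*5 = 30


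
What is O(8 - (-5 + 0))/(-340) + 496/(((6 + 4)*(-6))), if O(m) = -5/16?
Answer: -134897/16320 ≈ -8.2657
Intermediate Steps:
O(m) = -5/16 (O(m) = -5*1/16 = -5/16)
O(8 - (-5 + 0))/(-340) + 496/(((6 + 4)*(-6))) = -5/16/(-340) + 496/(((6 + 4)*(-6))) = -5/16*(-1/340) + 496/((10*(-6))) = 1/1088 + 496/(-60) = 1/1088 + 496*(-1/60) = 1/1088 - 124/15 = -134897/16320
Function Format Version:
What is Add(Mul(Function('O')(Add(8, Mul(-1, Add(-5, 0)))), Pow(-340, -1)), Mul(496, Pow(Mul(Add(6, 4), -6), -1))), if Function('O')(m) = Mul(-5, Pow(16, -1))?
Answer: Rational(-134897, 16320) ≈ -8.2657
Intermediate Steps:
Function('O')(m) = Rational(-5, 16) (Function('O')(m) = Mul(-5, Rational(1, 16)) = Rational(-5, 16))
Add(Mul(Function('O')(Add(8, Mul(-1, Add(-5, 0)))), Pow(-340, -1)), Mul(496, Pow(Mul(Add(6, 4), -6), -1))) = Add(Mul(Rational(-5, 16), Pow(-340, -1)), Mul(496, Pow(Mul(Add(6, 4), -6), -1))) = Add(Mul(Rational(-5, 16), Rational(-1, 340)), Mul(496, Pow(Mul(10, -6), -1))) = Add(Rational(1, 1088), Mul(496, Pow(-60, -1))) = Add(Rational(1, 1088), Mul(496, Rational(-1, 60))) = Add(Rational(1, 1088), Rational(-124, 15)) = Rational(-134897, 16320)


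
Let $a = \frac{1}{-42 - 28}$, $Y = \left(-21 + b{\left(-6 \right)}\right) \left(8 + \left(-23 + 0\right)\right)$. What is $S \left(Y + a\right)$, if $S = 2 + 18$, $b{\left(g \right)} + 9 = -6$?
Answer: $\frac{75598}{7} \approx 10800.0$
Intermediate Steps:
$b{\left(g \right)} = -15$ ($b{\left(g \right)} = -9 - 6 = -15$)
$Y = 540$ ($Y = \left(-21 - 15\right) \left(8 + \left(-23 + 0\right)\right) = - 36 \left(8 - 23\right) = \left(-36\right) \left(-15\right) = 540$)
$S = 20$
$a = - \frac{1}{70}$ ($a = \frac{1}{-70} = - \frac{1}{70} \approx -0.014286$)
$S \left(Y + a\right) = 20 \left(540 - \frac{1}{70}\right) = 20 \cdot \frac{37799}{70} = \frac{75598}{7}$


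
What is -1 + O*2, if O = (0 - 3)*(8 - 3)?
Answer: -31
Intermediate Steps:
O = -15 (O = -3*5 = -15)
-1 + O*2 = -1 - 15*2 = -1 - 30 = -31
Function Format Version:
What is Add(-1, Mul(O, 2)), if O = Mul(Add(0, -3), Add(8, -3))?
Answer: -31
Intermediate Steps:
O = -15 (O = Mul(-3, 5) = -15)
Add(-1, Mul(O, 2)) = Add(-1, Mul(-15, 2)) = Add(-1, -30) = -31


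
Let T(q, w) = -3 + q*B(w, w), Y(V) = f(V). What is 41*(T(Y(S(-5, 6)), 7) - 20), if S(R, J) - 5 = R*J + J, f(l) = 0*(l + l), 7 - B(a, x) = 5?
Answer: -943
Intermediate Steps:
B(a, x) = 2 (B(a, x) = 7 - 1*5 = 7 - 5 = 2)
f(l) = 0 (f(l) = 0*(2*l) = 0)
S(R, J) = 5 + J + J*R (S(R, J) = 5 + (R*J + J) = 5 + (J*R + J) = 5 + (J + J*R) = 5 + J + J*R)
Y(V) = 0
T(q, w) = -3 + 2*q (T(q, w) = -3 + q*2 = -3 + 2*q)
41*(T(Y(S(-5, 6)), 7) - 20) = 41*((-3 + 2*0) - 20) = 41*((-3 + 0) - 20) = 41*(-3 - 20) = 41*(-23) = -943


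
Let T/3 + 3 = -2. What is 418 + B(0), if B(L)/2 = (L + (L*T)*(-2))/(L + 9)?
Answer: 418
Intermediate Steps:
T = -15 (T = -9 + 3*(-2) = -9 - 6 = -15)
B(L) = 62*L/(9 + L) (B(L) = 2*((L + (L*(-15))*(-2))/(L + 9)) = 2*((L - 15*L*(-2))/(9 + L)) = 2*((L + 30*L)/(9 + L)) = 2*((31*L)/(9 + L)) = 2*(31*L/(9 + L)) = 62*L/(9 + L))
418 + B(0) = 418 + 62*0/(9 + 0) = 418 + 62*0/9 = 418 + 62*0*(⅑) = 418 + 0 = 418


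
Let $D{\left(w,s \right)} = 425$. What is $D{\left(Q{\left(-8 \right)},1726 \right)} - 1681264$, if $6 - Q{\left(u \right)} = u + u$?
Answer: $-1680839$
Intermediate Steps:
$Q{\left(u \right)} = 6 - 2 u$ ($Q{\left(u \right)} = 6 - \left(u + u\right) = 6 - 2 u$)
$D{\left(Q{\left(-8 \right)},1726 \right)} - 1681264 = 425 - 1681264 = -1680839$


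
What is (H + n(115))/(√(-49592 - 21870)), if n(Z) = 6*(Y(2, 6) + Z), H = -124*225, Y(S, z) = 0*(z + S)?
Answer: 13605*I*√71462/35731 ≈ 101.79*I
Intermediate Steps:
Y(S, z) = 0 (Y(S, z) = 0*(S + z) = 0)
H = -27900
n(Z) = 6*Z (n(Z) = 6*(0 + Z) = 6*Z)
(H + n(115))/(√(-49592 - 21870)) = (-27900 + 6*115)/(√(-49592 - 21870)) = (-27900 + 690)/(√(-71462)) = -27210*(-I*√71462/71462) = -(-13605)*I*√71462/35731 = 13605*I*√71462/35731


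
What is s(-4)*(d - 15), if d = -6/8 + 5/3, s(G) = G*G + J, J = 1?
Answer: -2873/12 ≈ -239.42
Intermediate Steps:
s(G) = 1 + G² (s(G) = G*G + 1 = G² + 1 = 1 + G²)
d = 11/12 (d = -6*⅛ + 5*(⅓) = -¾ + 5/3 = 11/12 ≈ 0.91667)
s(-4)*(d - 15) = (1 + (-4)²)*(11/12 - 15) = (1 + 16)*(-169/12) = 17*(-169/12) = -2873/12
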